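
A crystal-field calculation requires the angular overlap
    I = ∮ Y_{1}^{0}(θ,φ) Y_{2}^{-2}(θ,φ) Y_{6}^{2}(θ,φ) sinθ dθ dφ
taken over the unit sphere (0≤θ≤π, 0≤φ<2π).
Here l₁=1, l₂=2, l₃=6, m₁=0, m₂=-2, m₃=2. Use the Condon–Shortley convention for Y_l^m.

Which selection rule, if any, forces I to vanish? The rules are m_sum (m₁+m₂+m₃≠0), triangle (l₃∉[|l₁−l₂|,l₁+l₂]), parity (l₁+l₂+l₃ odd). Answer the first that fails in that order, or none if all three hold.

m₁+m₂+m₃ = 0 − 2 + 2 = 0  ✓
triangle: |1−2|=1 ≤ l₃=6 ≤ 1+2=3  ✗
parity: l₁+l₂+l₃ = 9 is odd

triangle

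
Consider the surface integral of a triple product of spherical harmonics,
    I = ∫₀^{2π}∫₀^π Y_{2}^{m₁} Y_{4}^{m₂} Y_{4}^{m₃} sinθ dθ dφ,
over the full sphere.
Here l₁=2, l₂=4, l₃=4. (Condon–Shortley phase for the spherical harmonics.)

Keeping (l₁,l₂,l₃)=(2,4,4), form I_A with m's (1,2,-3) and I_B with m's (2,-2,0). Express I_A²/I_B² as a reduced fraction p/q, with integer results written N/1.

35/36

Same 2,4,4: normalisation and zero-m 3j drop out of the ratio.
A: Δ: 2! 2! 6! / 11! → 1/13860; sum: t=0:+1/1440 t=1:−1/240 = -1/288; 3j²(2 4 4; 1 2 -3) = Δ·Π!·Σ² = 5/132  (sign +1)
B: Δ: 2! 2! 6! / 11! → 1/13860; sum: t=0:+1/192 = 1/192; 3j²(2 4 4; 2 -2 0) = Δ·Π!·Σ² = 3/77  (sign +1)
I_A²/I_B² = (5/132)/(3/77) = 35/36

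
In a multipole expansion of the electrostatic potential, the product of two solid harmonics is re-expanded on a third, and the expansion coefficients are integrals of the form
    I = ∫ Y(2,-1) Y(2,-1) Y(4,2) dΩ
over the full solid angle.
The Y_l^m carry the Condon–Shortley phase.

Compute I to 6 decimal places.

Rules hold: Σm=0, L=8 even, 0≤4≤4.
N = 5·5·9 = 225
Δ = 0!·4!·4!/9! = 1/630
Racah Σ t=0..0: t=0:+1/16 = 1/16
⇒ 3j(2 2 4; 0 0 0)² = 2/35, sgn +1
Racah Σ t=0..0: t=0:+1/36 = 1/36
⇒ 3j(2 2 4; -1 -1 2)² = 4/63, sgn +1
4πI² = N·(3j₀)²·(3jₘ)² = 40/49
I = +1·√(0.816327/4π) = 0.25487487

0.254875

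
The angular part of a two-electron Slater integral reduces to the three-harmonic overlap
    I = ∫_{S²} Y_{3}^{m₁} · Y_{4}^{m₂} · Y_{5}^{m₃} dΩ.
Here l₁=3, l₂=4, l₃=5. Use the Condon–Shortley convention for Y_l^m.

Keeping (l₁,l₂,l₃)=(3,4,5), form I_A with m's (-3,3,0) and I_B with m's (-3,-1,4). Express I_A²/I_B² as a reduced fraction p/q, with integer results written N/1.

5/18

Same 3,4,5: normalisation and zero-m 3j drop out of the ratio.
A: Δ: 2! 4! 6! / 13! → 1/180180; sum: t=2:+1/5760 = 1/5760; 3j²(3 4 5; -3 3 0) = Δ·Π!·Σ² = 5/572  (sign -1)
B: Δ: 2! 4! 6! / 13! → 1/180180; sum: t=2:+1/5760 = 1/5760; 3j²(3 4 5; -3 -1 4) = Δ·Π!·Σ² = 9/286  (sign -1)
I_A²/I_B² = (5/572)/(9/286) = 5/18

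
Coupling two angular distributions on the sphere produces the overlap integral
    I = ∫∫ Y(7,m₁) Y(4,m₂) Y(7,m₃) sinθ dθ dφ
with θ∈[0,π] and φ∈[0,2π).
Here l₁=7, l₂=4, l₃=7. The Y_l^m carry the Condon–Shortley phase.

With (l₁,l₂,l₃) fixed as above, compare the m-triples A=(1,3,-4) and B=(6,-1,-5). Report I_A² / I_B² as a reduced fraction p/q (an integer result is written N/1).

l's match ⇒ only the (l;m) 3-j factors differ between A and B.
A: triangle coeff Δ(7,4,7) = 1/58198140; Σ_t [3,4]: t=3:−1/4354560 t=4:+1/11612160 = -1/6967296; (3j)²=625/50388 [(7 4 7; 1 3 -4)], sign=+1
B: triangle coeff Δ(7,4,7) = 1/58198140; Σ_t [0,1]: t=0:+1/52254720 t=1:−1/87091200 = 1/130636800; (3j)²=88/20349 [(7 4 7; 6 -1 -5)], sign=+1
I_A²/I_B² = (625/50388)/(88/20349) = 13125/4576

13125/4576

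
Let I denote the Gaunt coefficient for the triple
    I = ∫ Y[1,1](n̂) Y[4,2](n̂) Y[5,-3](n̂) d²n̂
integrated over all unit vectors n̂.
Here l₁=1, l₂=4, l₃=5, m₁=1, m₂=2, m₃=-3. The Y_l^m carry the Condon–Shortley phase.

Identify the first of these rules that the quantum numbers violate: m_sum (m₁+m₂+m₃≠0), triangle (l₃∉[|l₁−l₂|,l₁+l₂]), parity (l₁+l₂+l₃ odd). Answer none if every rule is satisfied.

none

m₁+m₂+m₃ = 1 + 2 − 3 = 0  ✓
triangle: |1−4|=3 ≤ l₃=5 ≤ 1+4=5  ✓
parity: l₁+l₂+l₃ = 10 is even  ✓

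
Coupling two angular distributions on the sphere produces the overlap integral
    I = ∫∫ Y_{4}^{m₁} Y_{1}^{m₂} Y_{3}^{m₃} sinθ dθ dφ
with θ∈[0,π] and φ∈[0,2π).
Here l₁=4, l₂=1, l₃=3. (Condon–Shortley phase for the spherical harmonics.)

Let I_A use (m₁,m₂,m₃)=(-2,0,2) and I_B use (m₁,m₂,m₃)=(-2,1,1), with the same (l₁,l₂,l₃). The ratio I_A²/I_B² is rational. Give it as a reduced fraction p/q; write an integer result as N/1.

Same 4,1,3: normalisation and zero-m 3j drop out of the ratio.
A: Δ: 2! 6! 0! / 9! → 1/252; sum: t=1:−1/120 = -1/120; 3j²(4 1 3; -2 0 2) = Δ·Π!·Σ² = 1/21  (sign +1)
B: Δ: 2! 6! 0! / 9! → 1/252; sum: t=2:+1/96 = 1/96; 3j²(4 1 3; -2 1 1) = Δ·Π!·Σ² = 5/84  (sign +1)
I_A²/I_B² = (1/21)/(5/84) = 4/5

4/5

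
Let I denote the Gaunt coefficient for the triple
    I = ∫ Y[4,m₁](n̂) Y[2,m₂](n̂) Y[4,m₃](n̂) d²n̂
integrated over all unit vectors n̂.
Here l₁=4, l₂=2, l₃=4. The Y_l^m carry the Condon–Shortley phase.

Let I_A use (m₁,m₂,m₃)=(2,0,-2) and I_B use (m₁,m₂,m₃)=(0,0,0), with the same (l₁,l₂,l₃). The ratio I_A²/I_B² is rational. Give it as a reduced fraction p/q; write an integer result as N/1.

l's match ⇒ only the (l;m) 3-j factors differ between A and B.
A: triangle coeff Δ(4,2,4) = 1/13860; Σ_t [0,2]: t=0:+1/192 t=1:−1/120 t=2:+1/2880 = -1/360; (3j)²=16/3465 [(4 2 4; 2 0 -2)], sign=-1
B: triangle coeff Δ(4,2,4) = 1/13860; Σ_t [0,2]: t=0:+1/192 t=1:−1/36 t=2:+1/192 = -5/288; (3j)²=20/693 [(4 2 4; 0 0 0)], sign=-1
I_A²/I_B² = (16/3465)/(20/693) = 4/25

4/25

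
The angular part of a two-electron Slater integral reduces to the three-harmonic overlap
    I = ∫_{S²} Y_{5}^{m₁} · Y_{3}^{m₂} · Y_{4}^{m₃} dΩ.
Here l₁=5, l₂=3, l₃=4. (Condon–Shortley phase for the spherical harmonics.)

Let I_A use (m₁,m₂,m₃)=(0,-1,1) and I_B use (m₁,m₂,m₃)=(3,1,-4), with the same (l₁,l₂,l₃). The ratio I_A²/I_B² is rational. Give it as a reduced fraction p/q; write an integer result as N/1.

5/1568

Same 5,3,4: normalisation and zero-m 3j drop out of the ratio.
A: Δ: 4! 6! 2! / 13! → 1/180180; sum: t=0:+1/5760 t=1:−1/288 t=2:+1/288 = 1/5760; 3j²(5 3 4; 0 -1 1) = Δ·Π!·Σ² = 1/12012  (sign -1)
B: Δ: 4! 6! 2! / 13! → 1/180180; sum: t=2:+1/5760 = 1/5760; 3j²(5 3 4; 3 1 -4) = Δ·Π!·Σ² = 56/2145  (sign +1)
I_A²/I_B² = (1/12012)/(56/2145) = 5/1568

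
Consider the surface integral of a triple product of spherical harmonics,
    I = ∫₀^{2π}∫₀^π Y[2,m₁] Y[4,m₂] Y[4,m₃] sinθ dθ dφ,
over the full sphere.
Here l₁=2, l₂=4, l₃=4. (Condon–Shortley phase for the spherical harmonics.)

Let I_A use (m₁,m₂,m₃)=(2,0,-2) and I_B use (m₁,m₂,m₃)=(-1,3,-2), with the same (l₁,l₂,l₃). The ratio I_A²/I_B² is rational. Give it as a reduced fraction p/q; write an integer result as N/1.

36/35

l's match ⇒ only the (l;m) 3-j factors differ between A and B.
A: triangle coeff Δ(2,4,4) = 1/13860; Σ_t [0,0]: t=0:+1/192 = 1/192; (3j)²=3/77 [(2 4 4; 2 0 -2)], sign=+1
B: triangle coeff Δ(2,4,4) = 1/13860; Σ_t [1,2]: t=1:−1/1440 t=2:+1/240 = 1/288; (3j)²=5/132 [(2 4 4; -1 3 -2)], sign=+1
I_A²/I_B² = (3/77)/(5/132) = 36/35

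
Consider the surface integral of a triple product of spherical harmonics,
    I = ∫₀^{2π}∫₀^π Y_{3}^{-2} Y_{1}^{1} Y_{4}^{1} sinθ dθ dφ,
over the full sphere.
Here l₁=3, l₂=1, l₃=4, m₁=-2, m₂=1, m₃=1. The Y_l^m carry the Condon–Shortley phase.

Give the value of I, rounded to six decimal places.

-0.106622

m-sum 0 ✓  L=8 even ✓  2≤4≤4 ✓
Π(2lᵢ+1) = 7×3×9 = 189
triangle coeff Δ(3,1,4) = 1/252
Σ_t [0,0]: t=0:+1/36 = 1/36
(3j)²=4/63 [(3 1 4; 0 0 0)], sign=+1
Σ_t [0,0]: t=0:+1/240 = 1/240
(3j)²=1/84 [(3 1 4; -2 1 1)], sign=-1
⇒ 4πI² = 1/7
I = (-1)√(1/7/(4π)) = -0.10662181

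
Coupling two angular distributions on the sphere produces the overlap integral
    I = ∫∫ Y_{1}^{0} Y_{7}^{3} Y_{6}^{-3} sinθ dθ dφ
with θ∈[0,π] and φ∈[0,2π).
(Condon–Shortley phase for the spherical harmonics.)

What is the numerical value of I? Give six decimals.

-0.221293

m-sum 0 ✓  L=14 even ✓  6≤6≤8 ✓
Π(2lᵢ+1) = 3×15×13 = 585
triangle coeff Δ(1,7,6) = 1/1365
Σ_t [1,1]: t=1:−1/518400 = -1/518400
(3j)²=7/195 [(1 7 6; 0 0 0)], sign=-1
Σ_t [1,1]: t=1:−1/2177280 = -1/2177280
(3j)²=8/273 [(1 7 6; 0 3 -3)], sign=+1
⇒ 4πI² = 8/13
I = (-1)√(8/13/(4π)) = -0.22129336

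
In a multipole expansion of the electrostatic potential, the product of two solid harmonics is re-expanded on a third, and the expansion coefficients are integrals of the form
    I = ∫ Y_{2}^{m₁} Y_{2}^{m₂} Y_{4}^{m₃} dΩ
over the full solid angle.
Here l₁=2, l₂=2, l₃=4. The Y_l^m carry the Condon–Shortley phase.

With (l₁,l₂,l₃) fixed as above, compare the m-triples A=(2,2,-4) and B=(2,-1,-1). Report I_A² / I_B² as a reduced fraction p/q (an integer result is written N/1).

Shared (l₁,l₂,l₃)=(2,2,4): N and (l;000)² cancel in I_A²/I_B².
A: Δ = 0!·4!·4!/9! = 1/630; Racah Σ t=0..0: t=0:+1/576 = 1/576; ⇒ 3j(2 2 4; 2 2 -4)² = 1/9, sgn +1
B: Δ = 0!·4!·4!/9! = 1/630; Racah Σ t=0..0: t=0:+1/144 = 1/144; ⇒ 3j(2 2 4; 2 -1 -1)² = 1/126, sgn -1
I_A²/I_B² = (1/9)/(1/126) = 14/1

14/1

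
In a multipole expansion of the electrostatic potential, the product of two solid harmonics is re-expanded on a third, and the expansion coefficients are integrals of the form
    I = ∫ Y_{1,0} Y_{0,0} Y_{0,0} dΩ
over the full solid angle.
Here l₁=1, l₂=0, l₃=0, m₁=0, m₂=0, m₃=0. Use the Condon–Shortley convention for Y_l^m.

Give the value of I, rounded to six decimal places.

|1−0|≤0≤1+0 violated ⇒ I = 0

0.000000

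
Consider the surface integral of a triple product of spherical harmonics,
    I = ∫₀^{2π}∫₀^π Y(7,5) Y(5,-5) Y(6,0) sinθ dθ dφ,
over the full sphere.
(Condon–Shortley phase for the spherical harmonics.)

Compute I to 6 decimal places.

-0.160857

Checks pass: Σm=0; 18 even; l₃=6∈[2,12].
(2·7+1)(2·5+1)(2·6+1) = 2145
Δ: 6! 8! 4! / 19! → 1/174594420
sum: t=1:−1/4147200 t=2:+1/207360 t=3:−1/82944 t=4:+1/207360 t=5:−1/4147200 = -1/345600
3j²(7 5 6; 0 0 0) = Δ·Π!·Σ² = 420/46189  (sign -1)
sum: t=0:+1/24883200 = 1/24883200
3j²(7 5 6; 5 -5 0) = Δ·Π!·Σ² = 70/4199  (sign +1)
combine: 4πI² = 2145·420/46189·70/4199 = 441000/1356277
take √, sign -1: I = -0.16085707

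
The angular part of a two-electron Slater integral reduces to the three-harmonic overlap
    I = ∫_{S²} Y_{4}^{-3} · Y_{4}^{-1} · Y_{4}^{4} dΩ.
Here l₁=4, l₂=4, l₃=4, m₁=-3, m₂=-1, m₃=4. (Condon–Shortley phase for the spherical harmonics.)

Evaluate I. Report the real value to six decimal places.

-0.168431

Checks pass: Σm=0; 12 even; l₃=4∈[0,8].
(2·4+1)(2·4+1)(2·4+1) = 729
Δ: 4! 4! 4! / 13! → 1/450450
sum: t=0:+1/13824 t=1:−1/216 t=2:+1/64 t=3:−1/216 t=4:+1/13824 = 5/768
3j²(4 4 4; 0 0 0) = Δ·Π!·Σ² = 18/1001  (sign +1)
sum: t=3:−1/3456 = -1/3456
3j²(4 4 4; -3 -1 4) = Δ·Π!·Σ² = 35/1287  (sign -1)
combine: 4πI² = 729·18/1001·35/1287 = 7290/20449
take √, sign -1: I = -0.16843130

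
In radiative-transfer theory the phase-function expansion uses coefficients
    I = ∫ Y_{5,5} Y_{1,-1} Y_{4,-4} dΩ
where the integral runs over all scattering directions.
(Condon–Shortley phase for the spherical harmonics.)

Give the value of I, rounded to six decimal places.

-0.329416

Rules hold: Σm=0, L=10 even, 4≤4≤6.
N = 11·3·9 = 297
Δ = 2!·8!·0!/11! = 1/495
Racah Σ t=1..1: t=1:−1/576 = -1/576
⇒ 3j(5 1 4; 0 0 0)² = 5/99, sgn -1
Racah Σ t=0..0: t=0:+1/80640 = 1/80640
⇒ 3j(5 1 4; 5 -1 -4)² = 1/11, sgn +1
4πI² = N·(3j₀)²·(3jₘ)² = 15/11
I = -1·√(1.36364/4π) = -0.32941575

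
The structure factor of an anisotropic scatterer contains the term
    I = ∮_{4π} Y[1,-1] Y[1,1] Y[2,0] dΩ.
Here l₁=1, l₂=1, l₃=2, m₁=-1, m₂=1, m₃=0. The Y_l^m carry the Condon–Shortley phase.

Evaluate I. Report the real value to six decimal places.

0.126157

Rules hold: Σm=0, L=4 even, 0≤2≤2.
N = 3·3·5 = 45
Δ = 0!·2!·2!/5! = 1/30
Racah Σ t=0..0: t=0:+1/1 = 1/1
⇒ 3j(1 1 2; 0 0 0)² = 2/15, sgn +1
Racah Σ t=0..0: t=0:+1/4 = 1/4
⇒ 3j(1 1 2; -1 1 0)² = 1/30, sgn +1
4πI² = N·(3j₀)²·(3jₘ)² = 1/5
I = +1·√(0.2/4π) = 0.12615663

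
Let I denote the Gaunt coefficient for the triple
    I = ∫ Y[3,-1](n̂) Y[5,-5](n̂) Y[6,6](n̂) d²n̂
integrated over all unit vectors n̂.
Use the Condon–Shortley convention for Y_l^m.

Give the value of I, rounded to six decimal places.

-0.207001

m-sum 0 ✓  L=14 even ✓  2≤6≤8 ✓
Π(2lᵢ+1) = 7×11×13 = 1001
triangle coeff Δ(3,5,6) = 1/675675
Σ_t [0,2]: t=0:+1/8640 t=1:−1/2304 t=2:+1/8640 = -7/34560
(3j)²=7/429 [(3 5 6; 0 0 0)], sign=-1
Σ_t [0,0]: t=0:+1/1935360 = 1/1935360
(3j)²=3/91 [(3 5 6; -1 -5 6)], sign=+1
⇒ 4πI² = 7/13
I = (-1)√(7/13/(4π)) = -0.20700098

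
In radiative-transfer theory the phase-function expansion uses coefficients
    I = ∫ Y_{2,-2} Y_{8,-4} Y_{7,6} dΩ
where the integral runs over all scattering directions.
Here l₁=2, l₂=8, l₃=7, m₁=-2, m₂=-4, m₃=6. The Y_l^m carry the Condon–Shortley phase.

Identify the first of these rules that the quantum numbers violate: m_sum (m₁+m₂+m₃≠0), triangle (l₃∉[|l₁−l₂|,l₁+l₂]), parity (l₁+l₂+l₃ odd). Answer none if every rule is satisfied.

parity

m₁+m₂+m₃ = -2 − 4 + 6 = 0  ✓
triangle: |2−8|=6 ≤ l₃=7 ≤ 2+8=10  ✓
parity: l₁+l₂+l₃ = 17 is odd  ✗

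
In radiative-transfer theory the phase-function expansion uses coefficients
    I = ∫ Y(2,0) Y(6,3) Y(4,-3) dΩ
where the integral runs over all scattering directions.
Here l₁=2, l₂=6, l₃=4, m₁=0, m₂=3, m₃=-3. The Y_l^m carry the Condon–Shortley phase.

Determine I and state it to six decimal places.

Rules hold: Σm=0, L=12 even, 4≤4≤8.
N = 5·13·9 = 585
Δ = 4!·0!·8!/13! = 1/6435
Racah Σ t=2..2: t=2:+1/2304 = 1/2304
⇒ 3j(2 6 4; 0 0 0)² = 5/143, sgn +1
Racah Σ t=2..2: t=2:+1/20160 = 1/20160
⇒ 3j(2 6 4; 0 3 -3)² = 12/715, sgn -1
4πI² = N·(3j₀)²·(3jₘ)² = 540/1573
I = -1·√(0.343293/4π) = -0.16528277

-0.165283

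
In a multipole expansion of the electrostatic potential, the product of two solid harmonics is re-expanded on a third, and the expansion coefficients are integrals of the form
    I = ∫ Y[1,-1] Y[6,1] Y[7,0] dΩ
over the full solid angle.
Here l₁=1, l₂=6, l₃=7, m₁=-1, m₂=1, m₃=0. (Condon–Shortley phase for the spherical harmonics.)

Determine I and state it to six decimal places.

Checks pass: Σm=0; 14 even; l₃=7∈[5,7].
(2·1+1)(2·6+1)(2·7+1) = 585
Δ: 0! 2! 12! / 15! → 1/1365
sum: t=0:+1/518400 = 1/518400
3j²(1 6 7; 0 0 0) = Δ·Π!·Σ² = 7/195  (sign -1)
sum: t=0:+1/1209600 = 1/1209600
3j²(1 6 7; -1 1 0) = Δ·Π!·Σ² = 1/65  (sign -1)
combine: 4πI² = 585·7/195·1/65 = 21/65
take √, sign +1: I = 0.16034227

0.160342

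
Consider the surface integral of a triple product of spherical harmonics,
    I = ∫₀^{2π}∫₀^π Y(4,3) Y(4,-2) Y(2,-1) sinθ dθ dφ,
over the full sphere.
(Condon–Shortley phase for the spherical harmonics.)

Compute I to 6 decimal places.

-0.187702

Checks pass: Σm=0; 10 even; l₃=2∈[0,8].
(2·4+1)(2·4+1)(2·2+1) = 405
Δ: 6! 2! 2! / 11! → 1/13860
sum: t=2:+1/192 t=3:−1/36 t=4:+1/192 = -5/288
3j²(4 4 2; 0 0 0) = Δ·Π!·Σ² = 20/693  (sign -1)
sum: t=0:+1/1440 t=1:−1/240 = -1/288
3j²(4 4 2; 3 -2 -1) = Δ·Π!·Σ² = 5/132  (sign +1)
combine: 4πI² = 405·20/693·5/132 = 375/847
take √, sign -1: I = -0.18770204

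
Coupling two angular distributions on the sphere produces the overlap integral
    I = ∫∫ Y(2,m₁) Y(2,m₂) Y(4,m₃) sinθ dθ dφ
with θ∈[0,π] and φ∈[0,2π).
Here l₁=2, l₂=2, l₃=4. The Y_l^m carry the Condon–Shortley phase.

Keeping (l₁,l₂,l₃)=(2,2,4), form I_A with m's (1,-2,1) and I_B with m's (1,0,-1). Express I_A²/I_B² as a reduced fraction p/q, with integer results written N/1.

l's match ⇒ only the (l;m) 3-j factors differ between A and B.
A: triangle coeff Δ(2,2,4) = 1/630; Σ_t [0,0]: t=0:+1/144 = 1/144; (3j)²=1/126 [(2 2 4; 1 -2 1)], sign=-1
B: triangle coeff Δ(2,2,4) = 1/630; Σ_t [0,0]: t=0:+1/24 = 1/24; (3j)²=1/21 [(2 2 4; 1 0 -1)], sign=-1
I_A²/I_B² = (1/126)/(1/21) = 1/6

1/6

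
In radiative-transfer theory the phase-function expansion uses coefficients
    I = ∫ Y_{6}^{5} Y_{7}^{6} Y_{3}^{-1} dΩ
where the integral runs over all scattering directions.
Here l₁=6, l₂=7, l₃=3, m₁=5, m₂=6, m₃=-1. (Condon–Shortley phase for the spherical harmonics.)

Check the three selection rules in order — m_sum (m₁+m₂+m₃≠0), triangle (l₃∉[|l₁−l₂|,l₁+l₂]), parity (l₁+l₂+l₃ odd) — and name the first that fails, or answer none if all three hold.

m_sum

azimuthal sum: 5 + 6 − 1 = 10  ✗
1 ≤ 3 ≤ 13 (triangle on l)
L = 6 + 7 + 3 = 16 (even)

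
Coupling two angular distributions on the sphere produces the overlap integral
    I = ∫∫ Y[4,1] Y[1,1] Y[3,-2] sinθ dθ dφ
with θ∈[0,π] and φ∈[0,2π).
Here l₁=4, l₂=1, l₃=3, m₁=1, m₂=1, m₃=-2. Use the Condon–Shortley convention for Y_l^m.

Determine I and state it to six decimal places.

-0.106622

m-sum 0 ✓  L=8 even ✓  3≤3≤5 ✓
Π(2lᵢ+1) = 9×3×7 = 189
triangle coeff Δ(4,1,3) = 1/252
Σ_t [1,1]: t=1:−1/36 = -1/36
(3j)²=4/63 [(4 1 3; 0 0 0)], sign=+1
Σ_t [2,2]: t=2:+1/240 = 1/240
(3j)²=1/84 [(4 1 3; 1 1 -2)], sign=-1
⇒ 4πI² = 1/7
I = (-1)√(1/7/(4π)) = -0.10662181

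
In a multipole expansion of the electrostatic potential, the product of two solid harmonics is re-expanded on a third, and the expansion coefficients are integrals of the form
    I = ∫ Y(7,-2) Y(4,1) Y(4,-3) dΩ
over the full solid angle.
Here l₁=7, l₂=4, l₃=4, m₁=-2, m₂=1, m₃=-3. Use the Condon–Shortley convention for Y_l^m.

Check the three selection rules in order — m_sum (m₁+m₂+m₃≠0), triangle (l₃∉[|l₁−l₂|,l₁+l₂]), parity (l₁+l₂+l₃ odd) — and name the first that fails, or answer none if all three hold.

m_sum

m₁+m₂+m₃ = -2 + 1 − 3 = -4  ✗
triangle: |7−4|=3 ≤ l₃=4 ≤ 7+4=11
parity: l₁+l₂+l₃ = 15 is odd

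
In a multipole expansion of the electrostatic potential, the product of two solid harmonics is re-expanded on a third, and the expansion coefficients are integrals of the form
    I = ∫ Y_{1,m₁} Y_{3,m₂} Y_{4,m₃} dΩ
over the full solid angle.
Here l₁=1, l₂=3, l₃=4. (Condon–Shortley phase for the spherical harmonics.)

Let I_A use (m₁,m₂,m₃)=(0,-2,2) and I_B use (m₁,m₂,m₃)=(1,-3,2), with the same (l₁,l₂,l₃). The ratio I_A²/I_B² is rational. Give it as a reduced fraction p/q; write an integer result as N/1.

Same 1,3,4: normalisation and zero-m 3j drop out of the ratio.
A: Δ: 0! 2! 6! / 9! → 1/252; sum: t=0:+1/120 = 1/120; 3j²(1 3 4; 0 -2 2) = Δ·Π!·Σ² = 1/21  (sign +1)
B: Δ: 0! 2! 6! / 9! → 1/252; sum: t=0:+1/1440 = 1/1440; 3j²(1 3 4; 1 -3 2) = Δ·Π!·Σ² = 1/252  (sign +1)
I_A²/I_B² = (1/21)/(1/252) = 12/1

12/1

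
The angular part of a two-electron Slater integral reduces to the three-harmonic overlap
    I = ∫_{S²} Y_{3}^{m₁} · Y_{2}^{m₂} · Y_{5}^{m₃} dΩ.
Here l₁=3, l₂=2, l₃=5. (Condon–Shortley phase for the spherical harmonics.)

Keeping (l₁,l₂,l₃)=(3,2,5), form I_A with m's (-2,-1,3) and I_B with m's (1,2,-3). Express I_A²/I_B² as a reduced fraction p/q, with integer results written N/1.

l's match ⇒ only the (l;m) 3-j factors differ between A and B.
A: triangle coeff Δ(3,2,5) = 1/2310; Σ_t [0,0]: t=0:+1/720 = 1/720; (3j)²=8/165 [(3 2 5; -2 -1 3)], sign=+1
B: triangle coeff Δ(3,2,5) = 1/2310; Σ_t [0,0]: t=0:+1/1152 = 1/1152; (3j)²=1/33 [(3 2 5; 1 2 -3)], sign=+1
I_A²/I_B² = (8/165)/(1/33) = 8/5

8/5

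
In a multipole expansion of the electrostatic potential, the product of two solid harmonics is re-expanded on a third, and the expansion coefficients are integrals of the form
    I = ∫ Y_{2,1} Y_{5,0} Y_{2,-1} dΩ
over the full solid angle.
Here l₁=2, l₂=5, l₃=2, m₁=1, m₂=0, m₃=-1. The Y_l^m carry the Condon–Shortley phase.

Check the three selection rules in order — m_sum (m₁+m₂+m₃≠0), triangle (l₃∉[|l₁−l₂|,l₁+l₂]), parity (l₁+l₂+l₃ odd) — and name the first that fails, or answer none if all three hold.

triangle

m₁+m₂+m₃ = 1 + 0 − 1 = 0  ✓
triangle: |2−5|=3 ≤ l₃=2 ≤ 2+5=7  ✗
parity: l₁+l₂+l₃ = 9 is odd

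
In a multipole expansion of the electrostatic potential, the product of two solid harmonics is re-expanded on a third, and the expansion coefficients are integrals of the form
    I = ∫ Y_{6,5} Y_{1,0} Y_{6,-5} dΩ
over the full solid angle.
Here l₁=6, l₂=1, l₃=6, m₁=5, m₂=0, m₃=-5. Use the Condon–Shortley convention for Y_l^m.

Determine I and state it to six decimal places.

Σlᵢ=13 odd — θ-integrand is odd under cosθ→−cosθ; I=0

0.000000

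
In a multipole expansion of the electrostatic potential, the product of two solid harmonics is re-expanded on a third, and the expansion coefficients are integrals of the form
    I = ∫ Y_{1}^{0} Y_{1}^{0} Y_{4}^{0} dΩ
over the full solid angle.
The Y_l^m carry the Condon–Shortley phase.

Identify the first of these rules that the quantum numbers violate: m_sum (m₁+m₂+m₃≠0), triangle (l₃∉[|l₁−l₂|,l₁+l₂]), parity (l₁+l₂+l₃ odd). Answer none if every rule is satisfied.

triangle

azimuthal sum: 0 + 0 + 0 = 0  ✓
0 ≤ 4 ≤ 2 (triangle on l)  ✗
L = 1 + 1 + 4 = 6 (even)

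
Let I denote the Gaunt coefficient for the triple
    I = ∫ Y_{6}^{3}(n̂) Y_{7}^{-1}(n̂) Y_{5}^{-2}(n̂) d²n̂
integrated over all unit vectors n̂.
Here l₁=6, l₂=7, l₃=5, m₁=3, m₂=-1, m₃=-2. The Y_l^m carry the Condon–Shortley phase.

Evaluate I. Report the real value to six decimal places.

0.051638

Checks pass: Σm=0; 18 even; l₃=5∈[1,13].
(2·6+1)(2·7+1)(2·5+1) = 2145
Δ: 8! 4! 6! / 19! → 1/174594420
sum: t=2:+1/4147200 t=3:−1/207360 t=4:+1/82944 t=5:−1/207360 t=6:+1/4147200 = 1/345600
3j²(6 7 5; 0 0 0) = Δ·Π!·Σ² = 420/46189  (sign -1)
sum: t=0:+1/174182400 t=1:−1/2419200 t=2:+1/414720 t=3:−1/622080 = 23/58060800
3j²(6 7 5; 3 -1 -2) = Δ·Π!·Σ² = 1587/923780  (sign -1)
combine: 4πI² = 2145·420/46189·1587/923780 = 499905/14919047
take √, sign +1: I = 0.05163786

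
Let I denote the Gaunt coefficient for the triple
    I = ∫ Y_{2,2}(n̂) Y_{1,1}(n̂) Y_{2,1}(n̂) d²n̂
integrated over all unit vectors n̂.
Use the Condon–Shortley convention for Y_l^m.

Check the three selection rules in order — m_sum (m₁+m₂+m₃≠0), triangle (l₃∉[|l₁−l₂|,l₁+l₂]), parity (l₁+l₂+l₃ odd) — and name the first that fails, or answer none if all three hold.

m_sum

azimuthal sum: 2 + 1 + 1 = 4  ✗
1 ≤ 2 ≤ 3 (triangle on l)
L = 2 + 1 + 2 = 5 (odd)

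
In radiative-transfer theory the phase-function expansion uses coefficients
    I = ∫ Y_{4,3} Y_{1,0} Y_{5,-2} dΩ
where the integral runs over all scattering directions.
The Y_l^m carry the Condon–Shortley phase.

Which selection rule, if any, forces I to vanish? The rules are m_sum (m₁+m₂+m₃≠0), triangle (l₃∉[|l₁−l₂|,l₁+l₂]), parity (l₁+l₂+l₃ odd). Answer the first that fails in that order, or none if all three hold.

Σmᵢ = 1  ✗
l₃∈[|l₁−l₂|,l₁+l₂]=[3,5], have l₃=5
Σlᵢ = 10 ⇒ even

m_sum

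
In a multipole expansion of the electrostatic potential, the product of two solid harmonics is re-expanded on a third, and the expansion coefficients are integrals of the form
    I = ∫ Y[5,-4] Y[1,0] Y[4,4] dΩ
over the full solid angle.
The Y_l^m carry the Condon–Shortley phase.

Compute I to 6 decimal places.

0.147319

Checks pass: Σm=0; 10 even; l₃=4∈[4,6].
(2·5+1)(2·1+1)(2·4+1) = 297
Δ: 2! 8! 0! / 11! → 1/495
sum: t=1:−1/576 = -1/576
3j²(5 1 4; 0 0 0) = Δ·Π!·Σ² = 5/99  (sign -1)
sum: t=1:−1/40320 = -1/40320
3j²(5 1 4; -4 0 4) = Δ·Π!·Σ² = 1/55  (sign -1)
combine: 4πI² = 297·5/99·1/55 = 3/11
take √, sign +1: I = 0.14731920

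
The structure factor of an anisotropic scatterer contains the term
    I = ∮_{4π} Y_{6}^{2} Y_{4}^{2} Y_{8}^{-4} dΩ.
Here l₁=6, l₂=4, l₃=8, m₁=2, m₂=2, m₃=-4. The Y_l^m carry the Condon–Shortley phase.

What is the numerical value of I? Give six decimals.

Rules hold: Σm=0, L=18 even, 2≤8≤10.
N = 13·9·17 = 1989
Δ = 2!·10!·6!/19! = 1/23279256
Racah Σ t=0..2: t=0:+1/1658880 t=1:−1/518400 t=2:+1/1658880 = -1/1382400
⇒ 3j(6 4 8; 0 0 0)² = 504/46189, sgn -1
Racah Σ t=0..2: t=0:+1/24883200 t=1:−1/3628800 t=2:+1/7741440 = -37/348364800
⇒ 3j(6 4 8; 2 2 -4)² = 1369/176358, sgn -1
4πI² = N·(3j₀)²·(3jₘ)² = 147852/877591
I = +1·√(0.168475/4π) = 0.11578774

0.115788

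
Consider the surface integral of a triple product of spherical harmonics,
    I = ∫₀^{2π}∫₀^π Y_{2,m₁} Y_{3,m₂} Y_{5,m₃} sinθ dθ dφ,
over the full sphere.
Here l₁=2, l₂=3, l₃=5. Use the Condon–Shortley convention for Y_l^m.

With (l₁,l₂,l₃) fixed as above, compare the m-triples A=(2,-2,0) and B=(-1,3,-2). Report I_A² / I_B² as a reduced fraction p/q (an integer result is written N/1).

Same 2,3,5: normalisation and zero-m 3j drop out of the ratio.
A: Δ: 0! 4! 6! / 11! → 1/2310; sum: t=0:+1/2880 = 1/2880; 3j²(2 3 5; 2 -2 0) = Δ·Π!·Σ² = 1/462  (sign -1)
B: Δ: 0! 4! 6! / 11! → 1/2310; sum: t=0:+1/4320 = 1/4320; 3j²(2 3 5; -1 3 -2) = Δ·Π!·Σ² = 1/330  (sign -1)
I_A²/I_B² = (1/462)/(1/330) = 5/7

5/7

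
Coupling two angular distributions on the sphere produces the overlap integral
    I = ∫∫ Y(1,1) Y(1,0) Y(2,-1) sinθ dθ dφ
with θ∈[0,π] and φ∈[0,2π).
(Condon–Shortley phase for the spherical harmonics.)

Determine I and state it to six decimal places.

Rules hold: Σm=0, L=4 even, 0≤2≤2.
N = 3·3·5 = 45
Δ = 0!·2!·2!/5! = 1/30
Racah Σ t=0..0: t=0:+1/1 = 1/1
⇒ 3j(1 1 2; 0 0 0)² = 2/15, sgn +1
Racah Σ t=0..0: t=0:+1/2 = 1/2
⇒ 3j(1 1 2; 1 0 -1)² = 1/10, sgn -1
4πI² = N·(3j₀)²·(3jₘ)² = 3/5
I = -1·√(0.6/4π) = -0.21850969

-0.218510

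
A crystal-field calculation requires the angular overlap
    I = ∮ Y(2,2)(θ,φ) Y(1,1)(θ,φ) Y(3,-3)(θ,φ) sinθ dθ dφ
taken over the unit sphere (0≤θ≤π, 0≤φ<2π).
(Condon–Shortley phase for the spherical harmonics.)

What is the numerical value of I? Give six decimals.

Checks pass: Σm=0; 6 even; l₃=3∈[1,3].
(2·2+1)(2·1+1)(2·3+1) = 105
Δ: 0! 4! 2! / 7! → 1/105
sum: t=0:+1/4 = 1/4
3j²(2 1 3; 0 0 0) = Δ·Π!·Σ² = 3/35  (sign -1)
sum: t=0:+1/48 = 1/48
3j²(2 1 3; 2 1 -3) = Δ·Π!·Σ² = 1/7  (sign +1)
combine: 4πI² = 105·3/35·1/7 = 9/7
take √, sign -1: I = -0.31986543

-0.319865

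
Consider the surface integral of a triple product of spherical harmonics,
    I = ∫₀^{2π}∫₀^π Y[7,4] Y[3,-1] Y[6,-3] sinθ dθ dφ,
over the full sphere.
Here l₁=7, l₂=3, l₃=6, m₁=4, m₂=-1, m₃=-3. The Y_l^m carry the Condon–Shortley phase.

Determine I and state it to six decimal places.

Checks pass: Σm=0; 16 even; l₃=6∈[4,10].
(2·7+1)(2·3+1)(2·6+1) = 1365
Δ: 4! 10! 2! / 17! → 1/2042040
sum: t=1:−1/207360 t=2:+1/57600 t=3:−1/207360 = 1/129600
3j²(7 3 6; 0 0 0) = Δ·Π!·Σ² = 168/12155  (sign +1)
sum: t=0:+1/1451520 t=1:−1/483840 t=2:+1/2903040 = -1/967680
3j²(7 3 6; 4 -1 -3) = Δ·Π!·Σ² = 81/6188  (sign +1)
combine: 4πI² = 1365·168/12155·81/6188 = 10206/41327
take √, sign +1: I = 0.14018641

0.140186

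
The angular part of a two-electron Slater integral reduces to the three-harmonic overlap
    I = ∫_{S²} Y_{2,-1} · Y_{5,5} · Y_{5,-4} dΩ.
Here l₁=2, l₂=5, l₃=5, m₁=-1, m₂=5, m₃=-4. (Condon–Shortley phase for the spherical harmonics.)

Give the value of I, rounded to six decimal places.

-0.187924

m-sum 0 ✓  L=12 even ✓  3≤5≤7 ✓
Π(2lᵢ+1) = 5×11×11 = 605
triangle coeff Δ(2,5,5) = 1/38610
Σ_t [0,2]: t=0:+1/2880 t=1:−1/576 t=2:+1/2880 = -1/960
(3j)²=10/429 [(2 5 5; 0 0 0)], sign=+1
Σ_t [2,2]: t=2:+1/80640 = 1/80640
(3j)²=9/286 [(2 5 5; -1 5 -4)], sign=-1
⇒ 4πI² = 75/169
I = (-1)√(75/169/(4π)) = -0.18792404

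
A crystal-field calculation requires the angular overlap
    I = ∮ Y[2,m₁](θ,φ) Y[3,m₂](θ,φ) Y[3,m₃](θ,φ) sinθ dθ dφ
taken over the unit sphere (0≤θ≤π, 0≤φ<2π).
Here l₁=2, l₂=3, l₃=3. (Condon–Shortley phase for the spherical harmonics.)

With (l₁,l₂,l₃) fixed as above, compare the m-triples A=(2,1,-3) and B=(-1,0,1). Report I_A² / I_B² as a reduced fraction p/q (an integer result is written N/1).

5/1

Same 2,3,3: normalisation and zero-m 3j drop out of the ratio.
A: Δ: 2! 2! 4! / 9! → 1/3780; sum: t=0:+1/96 = 1/96; 3j²(2 3 3; 2 1 -3) = Δ·Π!·Σ² = 1/42  (sign +1)
B: Δ: 2! 2! 4! / 9! → 1/3780; sum: t=1:−1/8 t=2:+1/12 = -1/24; 3j²(2 3 3; -1 0 1) = Δ·Π!·Σ² = 1/210  (sign -1)
I_A²/I_B² = (1/42)/(1/210) = 5/1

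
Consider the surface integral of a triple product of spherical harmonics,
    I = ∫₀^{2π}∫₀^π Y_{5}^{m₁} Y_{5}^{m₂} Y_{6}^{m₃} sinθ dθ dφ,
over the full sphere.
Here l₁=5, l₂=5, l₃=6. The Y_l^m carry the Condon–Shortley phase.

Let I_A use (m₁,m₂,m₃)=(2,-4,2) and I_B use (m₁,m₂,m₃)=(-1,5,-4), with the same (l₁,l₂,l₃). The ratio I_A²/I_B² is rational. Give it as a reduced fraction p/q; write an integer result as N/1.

28/75

l's match ⇒ only the (l;m) 3-j factors differ between A and B.
A: triangle coeff Δ(5,5,6) = 1/28588560; Σ_t [0,1]: t=0:+1/103680 t=1:−1/207360 = 1/207360; (3j)²=21/2431 [(5 5 6; 2 -4 2)], sign=+1
B: triangle coeff Δ(5,5,6) = 1/28588560; Σ_t [4,4]: t=4:+1/829440 = 1/829440; (3j)²=225/9724 [(5 5 6; -1 5 -4)], sign=+1
I_A²/I_B² = (21/2431)/(225/9724) = 28/75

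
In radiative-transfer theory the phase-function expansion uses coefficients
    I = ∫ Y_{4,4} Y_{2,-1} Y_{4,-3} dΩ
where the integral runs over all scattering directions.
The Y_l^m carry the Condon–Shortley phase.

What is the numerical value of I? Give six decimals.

Checks pass: Σm=0; 10 even; l₃=4∈[2,6].
(2·4+1)(2·2+1)(2·4+1) = 405
Δ: 2! 6! 2! / 11! → 1/13860
sum: t=0:+1/192 t=1:−1/36 t=2:+1/192 = -5/288
3j²(4 2 4; 0 0 0) = Δ·Π!·Σ² = 20/693  (sign -1)
sum: t=0:+1/1440 = 1/1440
3j²(4 2 4; 4 -1 -3) = Δ·Π!·Σ² = 7/165  (sign -1)
combine: 4πI² = 405·20/693·7/165 = 60/121
take √, sign +1: I = 0.19864517

0.198645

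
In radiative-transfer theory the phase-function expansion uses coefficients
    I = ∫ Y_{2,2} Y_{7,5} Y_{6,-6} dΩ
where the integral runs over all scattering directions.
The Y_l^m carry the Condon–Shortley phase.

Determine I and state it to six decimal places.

0.000000

2 + 5 − 6 = 1 ≠ 0: azimuthal integral kills it; I = 0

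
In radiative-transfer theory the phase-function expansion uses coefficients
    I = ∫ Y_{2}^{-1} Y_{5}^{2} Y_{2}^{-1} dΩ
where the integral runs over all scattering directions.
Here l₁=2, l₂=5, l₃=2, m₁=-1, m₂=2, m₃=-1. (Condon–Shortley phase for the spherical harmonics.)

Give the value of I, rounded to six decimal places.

0.000000

|2−5|≤2≤2+5 violated ⇒ I = 0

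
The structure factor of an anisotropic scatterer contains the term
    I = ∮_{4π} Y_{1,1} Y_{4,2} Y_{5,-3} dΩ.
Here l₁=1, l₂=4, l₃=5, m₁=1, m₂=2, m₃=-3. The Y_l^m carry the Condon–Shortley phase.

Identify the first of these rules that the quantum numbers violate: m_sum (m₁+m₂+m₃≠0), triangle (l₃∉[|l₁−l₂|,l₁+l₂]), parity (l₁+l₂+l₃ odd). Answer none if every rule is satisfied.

azimuthal sum: 1 + 2 − 3 = 0  ✓
3 ≤ 5 ≤ 5 (triangle on l)  ✓
L = 1 + 4 + 5 = 10 (even)  ✓

none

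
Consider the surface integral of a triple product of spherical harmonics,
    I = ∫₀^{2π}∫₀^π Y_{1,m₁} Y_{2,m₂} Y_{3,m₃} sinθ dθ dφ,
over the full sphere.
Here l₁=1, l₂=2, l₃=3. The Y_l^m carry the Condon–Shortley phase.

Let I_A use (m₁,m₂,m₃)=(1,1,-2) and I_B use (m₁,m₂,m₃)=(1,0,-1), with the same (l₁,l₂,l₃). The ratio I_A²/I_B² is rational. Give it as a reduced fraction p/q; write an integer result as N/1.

l's match ⇒ only the (l;m) 3-j factors differ between A and B.
A: triangle coeff Δ(1,2,3) = 1/105; Σ_t [0,0]: t=0:+1/12 = 1/12; (3j)²=2/21 [(1 2 3; 1 1 -2)], sign=-1
B: triangle coeff Δ(1,2,3) = 1/105; Σ_t [0,0]: t=0:+1/8 = 1/8; (3j)²=2/35 [(1 2 3; 1 0 -1)], sign=+1
I_A²/I_B² = (2/21)/(2/35) = 5/3

5/3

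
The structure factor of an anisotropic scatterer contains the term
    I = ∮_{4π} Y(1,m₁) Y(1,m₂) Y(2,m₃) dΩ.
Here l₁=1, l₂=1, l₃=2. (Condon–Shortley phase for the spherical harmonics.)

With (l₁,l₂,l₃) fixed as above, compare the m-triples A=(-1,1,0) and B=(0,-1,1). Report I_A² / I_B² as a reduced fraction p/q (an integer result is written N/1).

l's match ⇒ only the (l;m) 3-j factors differ between A and B.
A: triangle coeff Δ(1,1,2) = 1/30; Σ_t [0,0]: t=0:+1/4 = 1/4; (3j)²=1/30 [(1 1 2; -1 1 0)], sign=+1
B: triangle coeff Δ(1,1,2) = 1/30; Σ_t [0,0]: t=0:+1/2 = 1/2; (3j)²=1/10 [(1 1 2; 0 -1 1)], sign=-1
I_A²/I_B² = (1/30)/(1/10) = 1/3

1/3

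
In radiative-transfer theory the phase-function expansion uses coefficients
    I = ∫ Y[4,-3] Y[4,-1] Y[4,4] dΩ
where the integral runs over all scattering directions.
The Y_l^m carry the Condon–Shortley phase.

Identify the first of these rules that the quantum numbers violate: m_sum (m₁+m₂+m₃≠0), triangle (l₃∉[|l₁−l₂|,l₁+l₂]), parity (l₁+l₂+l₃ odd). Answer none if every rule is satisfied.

none

m₁+m₂+m₃ = -3 − 1 + 4 = 0  ✓
triangle: |4−4|=0 ≤ l₃=4 ≤ 4+4=8  ✓
parity: l₁+l₂+l₃ = 12 is even  ✓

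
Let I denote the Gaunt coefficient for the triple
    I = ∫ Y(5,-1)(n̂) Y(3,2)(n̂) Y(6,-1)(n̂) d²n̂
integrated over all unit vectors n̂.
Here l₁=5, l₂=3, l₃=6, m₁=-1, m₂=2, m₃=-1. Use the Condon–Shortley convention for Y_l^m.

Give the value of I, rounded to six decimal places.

0.134828

Checks pass: Σm=0; 14 even; l₃=6∈[2,8].
(2·5+1)(2·3+1)(2·6+1) = 1001
Δ: 2! 8! 4! / 15! → 1/675675
sum: t=0:+1/8640 t=1:−1/2304 t=2:+1/8640 = -7/34560
3j²(5 3 6; 0 0 0) = Δ·Π!·Σ² = 7/429  (sign -1)
sum: t=1:−1/17280 t=2:+1/6912 = 1/11520
3j²(5 3 6; -1 2 -1) = Δ·Π!·Σ² = 2/143  (sign -1)
combine: 4πI² = 1001·7/429·2/143 = 98/429
take √, sign +1: I = 0.13482780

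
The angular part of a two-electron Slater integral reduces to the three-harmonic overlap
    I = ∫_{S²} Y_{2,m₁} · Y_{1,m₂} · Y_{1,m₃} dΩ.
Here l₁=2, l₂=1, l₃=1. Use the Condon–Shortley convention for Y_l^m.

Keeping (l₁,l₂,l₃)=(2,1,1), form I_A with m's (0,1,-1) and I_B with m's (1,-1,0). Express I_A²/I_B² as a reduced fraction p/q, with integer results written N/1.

1/3

Shared (l₁,l₂,l₃)=(2,1,1): N and (l;000)² cancel in I_A²/I_B².
A: Δ = 2!·2!·0!/5! = 1/30; Racah Σ t=2..2: t=2:+1/4 = 1/4; ⇒ 3j(2 1 1; 0 1 -1)² = 1/30, sgn +1
B: Δ = 2!·2!·0!/5! = 1/30; Racah Σ t=0..0: t=0:+1/2 = 1/2; ⇒ 3j(2 1 1; 1 -1 0)² = 1/10, sgn -1
I_A²/I_B² = (1/30)/(1/10) = 1/3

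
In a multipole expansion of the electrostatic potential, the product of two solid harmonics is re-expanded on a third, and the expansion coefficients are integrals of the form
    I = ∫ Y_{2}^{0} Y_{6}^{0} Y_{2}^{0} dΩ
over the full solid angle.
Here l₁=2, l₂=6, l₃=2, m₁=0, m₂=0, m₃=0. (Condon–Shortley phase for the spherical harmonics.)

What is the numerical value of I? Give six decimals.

triangle: need 4≤l₃≤8, have 2; I=0

0.000000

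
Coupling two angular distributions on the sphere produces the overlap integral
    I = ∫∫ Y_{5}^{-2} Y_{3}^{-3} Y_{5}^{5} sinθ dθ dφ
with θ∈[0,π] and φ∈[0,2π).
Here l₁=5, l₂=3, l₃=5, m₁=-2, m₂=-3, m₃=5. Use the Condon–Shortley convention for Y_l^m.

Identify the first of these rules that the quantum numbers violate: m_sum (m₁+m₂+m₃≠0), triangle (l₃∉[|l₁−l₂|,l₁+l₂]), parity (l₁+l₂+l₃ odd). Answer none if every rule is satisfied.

parity

m₁+m₂+m₃ = -2 − 3 + 5 = 0  ✓
triangle: |5−3|=2 ≤ l₃=5 ≤ 5+3=8  ✓
parity: l₁+l₂+l₃ = 13 is odd  ✗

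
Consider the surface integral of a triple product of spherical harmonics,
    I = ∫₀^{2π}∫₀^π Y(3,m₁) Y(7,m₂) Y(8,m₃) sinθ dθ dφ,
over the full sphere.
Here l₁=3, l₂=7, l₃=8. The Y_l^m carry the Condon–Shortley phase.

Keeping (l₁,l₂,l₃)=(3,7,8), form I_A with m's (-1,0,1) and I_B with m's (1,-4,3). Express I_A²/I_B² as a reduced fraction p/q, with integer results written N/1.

4802/22445

Same 3,7,8: normalisation and zero-m 3j drop out of the ratio.
A: Δ: 2! 4! 12! / 19! → 1/5290740; sum: t=0:+1/29030400 t=1:−1/3110400 t=2:+1/4838400 = -1/12441600; 3j²(3 7 8; -1 0 1) = Δ·Π!·Σ² = 343/125970  (sign +1)
B: Δ: 2! 4! 12! / 19! → 1/5290740; sum: t=0:+1/17418240 t=1:−1/43545600 t=2:+1/1916006400 = 67/1916006400; 3j²(3 7 8; 1 -4 3) = Δ·Π!·Σ² = 4489/352716  (sign -1)
I_A²/I_B² = (343/125970)/(4489/352716) = 4802/22445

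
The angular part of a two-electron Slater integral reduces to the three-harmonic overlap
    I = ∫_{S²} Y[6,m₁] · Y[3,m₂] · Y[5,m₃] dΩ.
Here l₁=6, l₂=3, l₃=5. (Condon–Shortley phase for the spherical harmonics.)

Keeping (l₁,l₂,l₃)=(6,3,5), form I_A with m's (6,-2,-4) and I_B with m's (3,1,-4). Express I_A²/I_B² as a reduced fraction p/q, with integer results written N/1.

Shared (l₁,l₂,l₃)=(6,3,5): N and (l;000)² cancel in I_A²/I_B².
A: Δ = 4!·8!·2!/15! = 1/675675; Racah Σ t=0..0: t=0:+1/967680 = 1/967680; ⇒ 3j(6 3 5; 6 -2 -4)² = 3/91, sgn -1
B: Δ = 4!·8!·2!/15! = 1/675675; Racah Σ t=2..3: t=2:+1/40320 t=3:−1/241920 = 1/48384; ⇒ 3j(6 3 5; 3 1 -4)² = 24/1001, sgn -1
I_A²/I_B² = (3/91)/(24/1001) = 11/8

11/8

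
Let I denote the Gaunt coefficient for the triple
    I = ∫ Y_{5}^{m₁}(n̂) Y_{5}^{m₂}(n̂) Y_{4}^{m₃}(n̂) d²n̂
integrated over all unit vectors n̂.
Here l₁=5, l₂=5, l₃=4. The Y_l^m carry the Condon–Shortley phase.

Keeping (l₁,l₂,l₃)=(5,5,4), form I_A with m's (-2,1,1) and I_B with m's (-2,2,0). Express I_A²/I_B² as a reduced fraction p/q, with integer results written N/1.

35/1

l's match ⇒ only the (l;m) 3-j factors differ between A and B.
A: triangle coeff Δ(5,5,4) = 1/3153150; Σ_t [3,6]: t=3:−1/5184 t=4:+1/1152 t=5:−1/2880 t=6:+1/103680 = 7/20736; (3j)²=35/2574 [(5 5 4; -2 1 1)], sign=-1
B: triangle coeff Δ(5,5,4) = 1/3153150; Σ_t [3,6]: t=3:−1/20736 t=4:+1/1728 t=5:−1/1920 t=6:+1/25920 = 1/20736; (3j)²=1/2574 [(5 5 4; -2 2 0)], sign=+1
I_A²/I_B² = (35/2574)/(1/2574) = 35/1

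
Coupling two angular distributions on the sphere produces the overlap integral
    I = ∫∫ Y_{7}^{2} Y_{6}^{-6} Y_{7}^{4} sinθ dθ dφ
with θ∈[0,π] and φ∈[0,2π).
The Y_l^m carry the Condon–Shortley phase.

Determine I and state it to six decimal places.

-0.156980

m-sum 0 ✓  L=20 even ✓  1≤7≤13 ✓
Π(2lᵢ+1) = 15×13×15 = 2925
triangle coeff Δ(7,6,7) = 1/2444321880
Σ_t [0,6]: t=0:+1/2612736000 t=1:−1/20736000 t=2:+1/1658880 t=3:−1/746496 t=4:+1/1658880 t=5:−1/20736000 t=6:+1/2612736000 = -1/4354560
(3j)²=1000/138567 [(7 6 7; 0 0 0)], sign=+1
Σ_t [0,0]: t=0:+1/373248000 = 1/373248000
(3j)²=308/20995 [(7 6 7; 2 -6 4)], sign=-1
⇒ 4πI² = 420000/1356277
I = (-1)√(420000/1356277/(4π)) = -0.15698043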